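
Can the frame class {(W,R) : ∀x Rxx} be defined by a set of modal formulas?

Yes — defined by □p → p

Yes: it is reflexivity, defined by the T schema □p → p.
Suppose □p→p is valid. At any x set V(p)={w : Rxw}. Then □p holds at x, so p holds at x, i.e. Rxx.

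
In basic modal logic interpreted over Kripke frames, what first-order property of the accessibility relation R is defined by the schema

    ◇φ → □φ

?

Partial functionality

This schema is the CD axiom.
It corresponds to partial functionality: ∀x ∀y ∀z (Rxy ∧ Rxz → y = z).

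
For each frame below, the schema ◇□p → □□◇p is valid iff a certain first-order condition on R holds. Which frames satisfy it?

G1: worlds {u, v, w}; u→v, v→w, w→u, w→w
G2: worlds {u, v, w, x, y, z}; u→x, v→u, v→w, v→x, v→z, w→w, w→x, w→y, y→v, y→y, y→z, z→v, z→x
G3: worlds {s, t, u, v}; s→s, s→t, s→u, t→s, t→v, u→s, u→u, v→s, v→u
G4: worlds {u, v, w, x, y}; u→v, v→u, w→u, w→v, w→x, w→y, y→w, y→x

G3

Frame correspondent (Sahlqvist): ∀x ∀y ∀z ((xRy ∧ xR²z) → ∃w (yRw ∧ zRw)) — i.e. a generalized confluence (Geach) condition.
G1: fails — vRw, vR²u but no t with wRt and uRt.
G2: fails — vRu, vR²x but no t with uRt and xRt.
G3: condition met.
G4: fails — uRv, uR²u but no t with vRt and uRt.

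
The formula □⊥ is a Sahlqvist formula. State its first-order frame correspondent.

emptiness of R: ∀x ∀y ¬Rxy

□⊥ is valid iff no world has any successor (otherwise □⊥ fails at any world with one).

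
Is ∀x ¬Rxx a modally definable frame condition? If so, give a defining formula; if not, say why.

Not modally definable

If a class were modally definable it would be closed under surjective bounded morphisms (Goldblatt–Thomason).
The 5-cycle (worlds s,t,u,v,w with s→t→u→v→w→s) is irreflexive, and the map sending every world to a single reflexive point • is a surjective bounded morphism (forth: every edge maps to (•,•); back: every world has a successor). So any modal formula valid on the 5-cycle is also valid on the reflexive point, which is not irreflexive.
So the class is not modally definable.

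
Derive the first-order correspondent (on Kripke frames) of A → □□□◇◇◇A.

∀x ∀z (xR³z → ∃w (x = w ∧ zR³w))

This is a Sahlqvist (Geach-type) schema ◇^0□^0A → □^3◇^3A.
Minimal-valuation argument: fix x; take any y with xR^0y and any z with xR^3z. Set V(A) to the set of worlds R-reachable from y in exactly 0 steps. Then □^0A holds at y, so the antecedent holds at x; validity forces ◇^3A at z, giving a w with zR^3w and yR^0w.
First-order correspondent: ∀x ∀z (xR³z → ∃w (x = w ∧ zR³w)).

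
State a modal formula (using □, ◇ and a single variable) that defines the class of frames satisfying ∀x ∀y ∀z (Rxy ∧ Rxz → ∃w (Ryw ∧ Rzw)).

The condition is convergence. The .2 schema ◇□r → □◇r defines it.
Suppose ◇□r→□◇r is valid. Take Rxy, Rxz and set V(r)={w : Ryw}. Then □r at y so ◇□r at x, so □◇r at x, so ◇r at z, giving w with Rzw and Ryw.

◇□r → □◇r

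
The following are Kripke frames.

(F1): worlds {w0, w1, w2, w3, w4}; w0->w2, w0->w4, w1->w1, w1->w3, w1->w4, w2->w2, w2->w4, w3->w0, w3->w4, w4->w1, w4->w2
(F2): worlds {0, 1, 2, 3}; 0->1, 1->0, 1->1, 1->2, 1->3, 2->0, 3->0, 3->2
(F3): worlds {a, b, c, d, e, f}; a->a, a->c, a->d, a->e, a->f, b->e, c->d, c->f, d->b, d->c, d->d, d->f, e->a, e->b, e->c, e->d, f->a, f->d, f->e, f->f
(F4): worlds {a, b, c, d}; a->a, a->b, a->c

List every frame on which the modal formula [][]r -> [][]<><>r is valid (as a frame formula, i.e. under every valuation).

Frame correspondent (Sahlqvist): forall x forall z (x R^2 z -> exists w (x R^2 w & z R^2 w)) — i.e. a generalized confluence (Geach) condition.
(F1): satisfies the condition.
(F2): satisfies the condition.
(F3): satisfies the condition.
(F4): fails — aR²b but no w with aR²w and bR²w.

(F1), (F2), (F3)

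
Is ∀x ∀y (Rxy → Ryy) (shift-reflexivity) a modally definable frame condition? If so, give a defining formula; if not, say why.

The condition is shift-reflexivity. A defining modal formula is □(□r → r).

Yes, by □(□r → r)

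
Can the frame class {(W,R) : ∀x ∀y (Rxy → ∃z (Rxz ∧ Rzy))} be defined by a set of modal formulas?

Definable; □□q → □q defines it

The condition is density. A defining modal formula is □□q → □q.
Suppose □□q→□q is valid. Take Rxy and set V(q)={w : xR²w}. Then □□q at x, so □q at x, so q at y, i.e. ∃z(Rxz∧Rzy).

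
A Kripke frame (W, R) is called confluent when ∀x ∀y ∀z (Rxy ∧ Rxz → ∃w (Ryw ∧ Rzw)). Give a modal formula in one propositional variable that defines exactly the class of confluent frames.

◇□ψ → □◇ψ

The condition is convergence. The .2 schema ◇□ψ → □◇ψ defines it.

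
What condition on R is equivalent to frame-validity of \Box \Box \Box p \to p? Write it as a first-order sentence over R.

This is a Sahlqvist (Geach-type) schema ◇^0□^3p → □^0◇^0p.
First-order correspondent: \forall x \exists w (x R^3 w \wedge x = w).

\forall x \exists w (x R^3 w \wedge x = w)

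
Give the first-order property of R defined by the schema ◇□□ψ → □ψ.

∀x ∀y ∀z ((xRy ∧ xRz) → ∃w (yR²w ∧ z = w))

This is a Sahlqvist (Geach-type) schema ◇^1□^2ψ → □^1◇^0ψ.
Minimal-valuation argument: fix x; take any y with xR^1y and any z with xR^1z. Set V(ψ) to the set of worlds R-reachable from y in exactly 2 steps. Then □^2ψ holds at y, so the antecedent holds at x; validity forces ◇^0ψ at z, giving a w with zR^0w and yR^2w.
First-order correspondent: ∀x ∀y ∀z ((xRy ∧ xRz) → ∃w (yR²w ∧ z = w)).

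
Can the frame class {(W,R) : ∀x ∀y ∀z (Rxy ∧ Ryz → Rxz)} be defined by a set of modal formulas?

Yes, by □q → □□q

The condition is transitivity. A defining modal formula is □q → □□q.
Suppose □q→□□q is valid. Take Rxy, Ryz and set V(q)={w : Rxw}. Then □q at x, so □□q at x, so □q at y, so q at z, i.e. Rxz.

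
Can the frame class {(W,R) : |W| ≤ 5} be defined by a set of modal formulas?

No — not modally definable

Modal frame validity is preserved under disjoint unions.
Any modal formula valid on each of 6 disjoint one-world frames is valid on their disjoint union (validity is preserved under disjoint unions). Each one-world frame has |W|=1≤5, but the union has |W|=6.
So no modal formula (or set of formulas) defines exactly the |W|≤5 frames.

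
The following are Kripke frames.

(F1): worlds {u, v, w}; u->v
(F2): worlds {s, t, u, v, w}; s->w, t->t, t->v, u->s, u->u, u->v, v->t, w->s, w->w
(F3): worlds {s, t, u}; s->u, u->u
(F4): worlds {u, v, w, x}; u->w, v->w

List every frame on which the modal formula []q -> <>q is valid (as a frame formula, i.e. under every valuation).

The schema corresponds to seriality: forall x exists y Rxy.
(F1): fails — world v has no successor.
(F2): ✓.
(F3): fails — world t has no successor.
(F4): fails — world w has no successor.

(F2)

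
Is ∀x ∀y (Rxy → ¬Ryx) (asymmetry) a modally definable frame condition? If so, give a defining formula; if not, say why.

Not definable by any modal formula

If a class were modally definable it would be closed under surjective bounded morphisms (Goldblatt–Thomason).
The 5-cycle (worlds s,t,u,v,w with s→t→u→v→w→s) is asymmetric. Mapping every world to a single reflexive point • is a surjective bounded morphism, and the reflexive point is not asymmetric (R•• but asymmetry requires ¬R••).
So the class is not modally definable.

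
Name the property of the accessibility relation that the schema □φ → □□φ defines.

This schema is the 4 axiom.
It corresponds to transitivity: ∀x ∀y ∀z (Rxy ∧ Ryz → Rxz).

transitivity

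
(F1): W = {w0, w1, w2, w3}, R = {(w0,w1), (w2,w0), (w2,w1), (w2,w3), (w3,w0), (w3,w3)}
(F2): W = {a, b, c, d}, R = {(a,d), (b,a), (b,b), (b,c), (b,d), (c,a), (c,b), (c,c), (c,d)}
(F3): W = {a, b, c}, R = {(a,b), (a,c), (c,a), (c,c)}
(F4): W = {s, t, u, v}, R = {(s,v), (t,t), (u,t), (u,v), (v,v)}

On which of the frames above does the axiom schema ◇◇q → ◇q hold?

(F2), (F4)

The schema corresponds to a generalized confluence (Geach) condition: ∀x ∀y (xR²y → ∃w (y = w ∧ xRw)).
(F1): fails — w3R²w1 but no w with w1=w and w3Rw.
(F2): ✓.
(F3): fails — aR²a but no w with a=w and aRw.
(F4): ✓.
Valid on: (F2), (F4).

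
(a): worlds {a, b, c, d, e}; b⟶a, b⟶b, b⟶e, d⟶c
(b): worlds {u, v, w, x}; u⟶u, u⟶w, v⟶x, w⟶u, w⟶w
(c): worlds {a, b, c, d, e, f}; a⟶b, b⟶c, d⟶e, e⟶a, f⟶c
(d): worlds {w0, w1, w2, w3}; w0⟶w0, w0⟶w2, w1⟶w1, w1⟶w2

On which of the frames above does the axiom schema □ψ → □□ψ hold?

This is the axiom for transitivity; its first-order frame correspondent is ∀x ∀y ∀z (Rxy ∧ Ryz → Rxz).
(a): satisfies the condition.
(b): satisfies the condition.
(c): fails — Rea and Rab but not Reb.
(d): satisfies the condition.

(a), (b), (d)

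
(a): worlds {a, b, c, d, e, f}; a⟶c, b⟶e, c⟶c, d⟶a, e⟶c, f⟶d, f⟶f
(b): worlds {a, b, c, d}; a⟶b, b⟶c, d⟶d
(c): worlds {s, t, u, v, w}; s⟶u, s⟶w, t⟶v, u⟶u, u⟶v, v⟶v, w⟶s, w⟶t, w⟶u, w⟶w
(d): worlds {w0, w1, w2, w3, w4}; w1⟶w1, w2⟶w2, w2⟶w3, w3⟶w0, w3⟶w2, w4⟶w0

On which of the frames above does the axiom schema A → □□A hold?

none

This is the axiom for a generalized confluence (Geach) condition; its first-order frame correspondent is ∀x ∀z (xR²z → ∃w (x = w ∧ z = w)).
(a): fails — aR²c but a ≠ c.
(b): fails — aR²c but a ≠ c.
(c): fails — sR²t but s ≠ t.
(d): fails — w2R²w0 but w2 ≠ w0.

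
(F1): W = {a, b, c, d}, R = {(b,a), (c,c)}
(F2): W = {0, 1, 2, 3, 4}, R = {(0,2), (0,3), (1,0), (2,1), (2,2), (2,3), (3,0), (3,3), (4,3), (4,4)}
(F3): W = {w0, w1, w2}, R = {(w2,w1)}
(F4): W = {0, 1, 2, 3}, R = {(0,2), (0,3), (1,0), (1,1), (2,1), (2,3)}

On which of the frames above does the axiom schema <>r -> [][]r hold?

The schema corresponds to a generalized confluence (Geach) condition: forall x forall y forall z ((xRy & x R^2 z) -> exists w (y = w & z = w)).
(F1): ✓.
(F2): fails — 0R2, 0R²0 but 2 ≠ 0.
(F3): ✓.
(F4): fails — 0R2, 0R²1 but 2 ≠ 1.

(F1), (F3)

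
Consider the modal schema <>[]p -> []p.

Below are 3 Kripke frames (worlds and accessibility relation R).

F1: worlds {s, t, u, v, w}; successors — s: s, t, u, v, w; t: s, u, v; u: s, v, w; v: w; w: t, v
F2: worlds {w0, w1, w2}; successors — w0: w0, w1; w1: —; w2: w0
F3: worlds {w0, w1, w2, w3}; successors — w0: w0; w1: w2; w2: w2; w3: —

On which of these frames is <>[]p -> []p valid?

F3

Frame correspondent (Sahlqvist): forall x forall y forall z ((xRy & xRz) -> exists w (yRw & z = w)) — i.e. a generalized confluence (Geach) condition.
F1: fails — sRt, sRt but no w* with tRw* and t=w*.
F2: fails — w0Rw1, w0Rw0 but no w with w1Rw and w0=w.
F3: holds.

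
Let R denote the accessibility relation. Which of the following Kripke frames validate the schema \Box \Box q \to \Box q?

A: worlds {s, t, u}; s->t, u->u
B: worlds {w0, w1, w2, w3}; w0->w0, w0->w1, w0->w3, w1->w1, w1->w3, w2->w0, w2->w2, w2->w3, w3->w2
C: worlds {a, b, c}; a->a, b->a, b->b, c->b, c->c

This is the axiom for density; its first-order frame correspondent is \forall x \forall y (Rxy \to \exists z (Rxz \wedge Rzy)).
A: fails — Rst but no z with Rsz and Rzt.
B: ✓.
C: ✓.
Valid on: B, C.

B, C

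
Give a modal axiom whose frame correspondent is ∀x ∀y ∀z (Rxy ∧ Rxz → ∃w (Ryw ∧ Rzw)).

◇□p → □◇p

A defining formula is ◇□p → □◇p (the .2 axiom).
Suppose ◇□p→□◇p is valid. Take Rxy, Rxz and set V(p)={w : Ryw}. Then □p at y so ◇□p at x, so □◇p at x, so ◇p at z, giving w with Rzw and Ryw.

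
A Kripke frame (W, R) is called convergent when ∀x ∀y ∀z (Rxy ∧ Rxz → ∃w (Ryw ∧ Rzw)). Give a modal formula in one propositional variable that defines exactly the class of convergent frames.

◇□ψ → □◇ψ

This is convergence; the standard corresponding axiom is .2: ◇□ψ → □◇ψ.
Suppose ◇□ψ→□◇ψ is valid. Take Rxy, Rxz and set V(ψ)={w : Ryw}. Then □ψ at y so ◇□ψ at x, so □◇ψ at x, so ◇ψ at z, giving w with Rzw and Ryw.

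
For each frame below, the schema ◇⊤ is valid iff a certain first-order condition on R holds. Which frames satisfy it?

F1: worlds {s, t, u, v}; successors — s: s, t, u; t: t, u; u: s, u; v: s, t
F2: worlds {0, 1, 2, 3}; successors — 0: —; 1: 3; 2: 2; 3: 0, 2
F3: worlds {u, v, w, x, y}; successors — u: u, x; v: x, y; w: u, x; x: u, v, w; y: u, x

F1, F3

The schema corresponds to seriality: ∀x ∃y Rxy.
F1: ✓.
F2: fails — world 0 has no successor.
F3: ✓.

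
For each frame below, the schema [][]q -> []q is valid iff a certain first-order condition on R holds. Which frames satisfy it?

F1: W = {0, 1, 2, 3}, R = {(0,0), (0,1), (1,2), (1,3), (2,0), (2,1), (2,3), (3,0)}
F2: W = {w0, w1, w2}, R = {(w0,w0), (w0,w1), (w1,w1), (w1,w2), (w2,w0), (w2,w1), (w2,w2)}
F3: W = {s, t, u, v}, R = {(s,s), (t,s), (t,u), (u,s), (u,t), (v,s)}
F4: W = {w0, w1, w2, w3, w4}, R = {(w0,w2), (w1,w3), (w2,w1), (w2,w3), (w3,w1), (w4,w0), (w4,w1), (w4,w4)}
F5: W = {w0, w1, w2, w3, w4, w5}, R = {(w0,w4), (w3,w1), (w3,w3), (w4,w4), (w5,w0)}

F2

The schema corresponds to density: forall x forall y (Rxy -> exists z (Rxz & Rzy)).
F1: fails — R12 but no z with R1z and Rz2.
F2: ✓.
F3: fails — Rut but no z with Ruz and Rzt.
F4: fails — Rw3w1 but no z with Rw3z and Rzw1.
F5: fails — Rw5w0 but no z with Rw5z and Rzw0.
Valid on: F2.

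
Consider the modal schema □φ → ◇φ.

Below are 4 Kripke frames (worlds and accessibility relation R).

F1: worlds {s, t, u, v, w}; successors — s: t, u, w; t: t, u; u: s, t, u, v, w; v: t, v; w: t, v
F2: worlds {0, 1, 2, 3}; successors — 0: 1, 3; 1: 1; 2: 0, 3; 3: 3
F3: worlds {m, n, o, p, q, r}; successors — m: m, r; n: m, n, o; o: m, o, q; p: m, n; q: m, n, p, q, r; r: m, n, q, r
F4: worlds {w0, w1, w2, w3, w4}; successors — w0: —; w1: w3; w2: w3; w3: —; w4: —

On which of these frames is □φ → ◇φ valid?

F1, F2, F3

This is the axiom for seriality; its first-order frame correspondent is ∀x ∃y Rxy.
F1: condition met.
F2: condition met.
F3: condition met.
F4: fails — world w0 has no successor.
Valid on: F1, F2, F3.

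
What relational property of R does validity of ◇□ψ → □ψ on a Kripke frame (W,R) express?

This schema is equivalent to the 5 axiom ◇ψ → □◇ψ.
Its frame correspondent is the Euclidean property — ∀x ∀y ∀z (Rxy ∧ Rxz → Ryz).

The Euclidean property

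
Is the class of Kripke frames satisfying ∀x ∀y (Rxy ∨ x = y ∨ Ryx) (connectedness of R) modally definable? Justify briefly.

Not modally definable

Modal frame validity is preserved under disjoint unions.
Take 2 disjoint single-world reflexive frames: each is trivially connected, but their disjoint union has 2 worlds with no edge between distinct components, so it is not connected.
So the class is not modally definable.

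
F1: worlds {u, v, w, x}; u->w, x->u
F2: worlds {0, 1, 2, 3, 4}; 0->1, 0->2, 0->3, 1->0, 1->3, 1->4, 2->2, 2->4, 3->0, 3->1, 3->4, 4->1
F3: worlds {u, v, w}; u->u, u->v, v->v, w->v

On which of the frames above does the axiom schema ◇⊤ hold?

Frame correspondent (Sahlqvist): ∀x ∃y Rxy — i.e. seriality.
F1: fails — world v has no successor.
F2: condition met.
F3: condition met.

F2, F3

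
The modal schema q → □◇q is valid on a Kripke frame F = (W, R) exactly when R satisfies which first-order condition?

Suppose q→□◇q is valid. Take Rxy and set V(q)={x}. Then q at x, so □◇q at x, so ◇q at y, so some z with Ryz has q; z=x, i.e. Ryx.
The converse is a direct semantic check.
So the correspondent is symmetry.

symmetry: ∀x ∀y (Rxy → Ryx)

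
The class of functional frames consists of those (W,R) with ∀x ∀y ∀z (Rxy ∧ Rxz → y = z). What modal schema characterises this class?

◇q → □q

A defining formula is ◇q → □q (the CD axiom).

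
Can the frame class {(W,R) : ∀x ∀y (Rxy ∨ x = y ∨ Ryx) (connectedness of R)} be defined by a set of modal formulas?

Any modally definable frame class is closed under disjoint unions.
Take 4 disjoint single-world reflexive frames: each is trivially connected, but their disjoint union has 4 worlds with no edge between distinct components, so it is not connected.
So no modal formula (or set of formulas) defines exactly the connected frames.

Not definable by any modal formula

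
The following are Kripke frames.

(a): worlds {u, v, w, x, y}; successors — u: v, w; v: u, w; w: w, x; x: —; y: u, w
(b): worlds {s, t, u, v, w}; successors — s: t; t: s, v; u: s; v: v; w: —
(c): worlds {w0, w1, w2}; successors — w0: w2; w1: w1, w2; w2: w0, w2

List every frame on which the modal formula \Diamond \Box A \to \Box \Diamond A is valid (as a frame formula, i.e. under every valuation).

The schema corresponds to convergence: \forall x \forall y \forall z (Rxy \wedge Rxz \to \exists w (Ryw \wedge Rzw)).
(a): fails — Rww and Rwx but w and x have no common successor.
(b): fails — Rtv and Rts but v and s have no common successor.
(c): holds.

(c)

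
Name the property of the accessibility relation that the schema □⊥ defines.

Emptiness of R

□⊥ is valid iff no world has any successor (otherwise □⊥ fails at any world with one).
Conversely, on a frame with emptiness of R the schema holds at every world under every valuation.
So the correspondent is emptiness of R.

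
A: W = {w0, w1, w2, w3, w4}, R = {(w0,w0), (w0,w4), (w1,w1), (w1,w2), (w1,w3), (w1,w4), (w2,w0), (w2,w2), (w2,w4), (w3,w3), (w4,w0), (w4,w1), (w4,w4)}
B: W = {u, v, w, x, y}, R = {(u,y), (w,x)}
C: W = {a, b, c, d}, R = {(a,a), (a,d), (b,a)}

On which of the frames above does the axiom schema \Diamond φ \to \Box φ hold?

The schema corresponds to partial functionality: \forall x \forall y \forall z (Rxy \wedge Rxz \to y = z).
A: fails — w0 sees both w0 and w4.
B: condition met.
C: fails — a sees both a and d.

B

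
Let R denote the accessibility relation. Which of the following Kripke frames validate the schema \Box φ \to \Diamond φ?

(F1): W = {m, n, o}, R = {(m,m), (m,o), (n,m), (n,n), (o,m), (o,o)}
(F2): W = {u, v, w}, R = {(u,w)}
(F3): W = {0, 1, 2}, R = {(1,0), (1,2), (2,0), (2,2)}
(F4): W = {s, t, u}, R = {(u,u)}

(F1)

Frame correspondent (Sahlqvist): \forall x \exists y Rxy — i.e. seriality.
(F1): holds.
(F2): fails — world v has no successor.
(F3): fails — world 0 has no successor.
(F4): fails — world s has no successor.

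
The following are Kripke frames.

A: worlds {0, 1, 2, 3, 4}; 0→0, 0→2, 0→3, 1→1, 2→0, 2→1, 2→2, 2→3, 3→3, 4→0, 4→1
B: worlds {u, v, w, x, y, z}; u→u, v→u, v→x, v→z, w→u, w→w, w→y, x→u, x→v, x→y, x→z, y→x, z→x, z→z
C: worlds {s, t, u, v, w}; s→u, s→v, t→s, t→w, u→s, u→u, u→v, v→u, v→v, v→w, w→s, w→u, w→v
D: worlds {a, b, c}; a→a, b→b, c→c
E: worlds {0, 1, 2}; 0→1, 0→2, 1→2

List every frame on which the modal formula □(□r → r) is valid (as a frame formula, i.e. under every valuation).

This is the axiom for shift-reflexivity; its first-order frame correspondent is ∀x ∀y (Rxy → Ryy).
A: satisfies the condition.
B: fails — Ryx but not Rxx.
C: fails — Rus but not Rss.
D: satisfies the condition.
E: fails — R12 but not R22.

A, D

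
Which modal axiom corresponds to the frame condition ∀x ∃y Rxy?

□p → ◇p

A defining formula is □p → ◇p (the D axiom).
Suppose □p→◇p is valid. At any x set V(p)=W. Then □p at x, so ◇p at x, so x has a successor.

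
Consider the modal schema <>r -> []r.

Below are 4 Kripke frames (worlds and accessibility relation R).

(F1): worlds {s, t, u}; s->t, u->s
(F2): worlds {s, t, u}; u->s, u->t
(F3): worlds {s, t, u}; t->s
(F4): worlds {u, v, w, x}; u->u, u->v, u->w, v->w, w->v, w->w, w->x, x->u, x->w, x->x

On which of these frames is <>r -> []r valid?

(F1), (F3)

This is the axiom for partial functionality; its first-order frame correspondent is forall x forall y forall z (Rxy & Rxz -> y = z).
(F1): holds.
(F2): fails — u sees both s and t.
(F3): holds.
(F4): fails — u sees both u and v.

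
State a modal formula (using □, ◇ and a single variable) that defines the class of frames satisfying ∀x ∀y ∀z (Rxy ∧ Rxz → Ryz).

◇r → □◇r

This is the Euclidean property; the standard corresponding axiom is 5: ◇r → □◇r.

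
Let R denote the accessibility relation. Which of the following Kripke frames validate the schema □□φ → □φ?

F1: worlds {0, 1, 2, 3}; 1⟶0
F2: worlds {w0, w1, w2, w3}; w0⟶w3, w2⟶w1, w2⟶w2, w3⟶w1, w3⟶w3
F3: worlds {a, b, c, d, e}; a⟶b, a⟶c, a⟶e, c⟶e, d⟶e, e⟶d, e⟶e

F2

Frame correspondent (Sahlqvist): ∀x ∀y (Rxy → ∃z (Rxz ∧ Rzy)) — i.e. density.
F1: fails — R10 but no z with R1z and Rz0.
F2: satisfies the condition.
F3: fails — Rab but no z with Raz and Rzb.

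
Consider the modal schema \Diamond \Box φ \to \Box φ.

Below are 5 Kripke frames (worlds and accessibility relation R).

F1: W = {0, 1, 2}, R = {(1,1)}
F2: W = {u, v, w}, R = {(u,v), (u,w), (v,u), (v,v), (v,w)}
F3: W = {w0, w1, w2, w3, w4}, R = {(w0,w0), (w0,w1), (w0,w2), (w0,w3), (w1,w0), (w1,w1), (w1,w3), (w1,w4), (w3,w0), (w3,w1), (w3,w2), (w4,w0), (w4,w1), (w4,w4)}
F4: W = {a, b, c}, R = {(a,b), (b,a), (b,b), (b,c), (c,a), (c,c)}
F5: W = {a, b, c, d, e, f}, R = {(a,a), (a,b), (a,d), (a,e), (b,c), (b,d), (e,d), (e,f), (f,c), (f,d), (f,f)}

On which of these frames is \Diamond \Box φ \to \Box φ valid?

The schema corresponds to the Euclidean property: \forall x \forall y \forall z (Rxy \wedge Rxz \to Ryz).
F1: satisfies the condition.
F2: fails — Ruw and Ruv but not Rwv.
F3: fails — Rw0w1 and Rw0w2 but not Rw1w2.
F4: fails — Rbc and Rbb but not Rcb.
F5: fails — Rab and Rab but not Rbb.

F1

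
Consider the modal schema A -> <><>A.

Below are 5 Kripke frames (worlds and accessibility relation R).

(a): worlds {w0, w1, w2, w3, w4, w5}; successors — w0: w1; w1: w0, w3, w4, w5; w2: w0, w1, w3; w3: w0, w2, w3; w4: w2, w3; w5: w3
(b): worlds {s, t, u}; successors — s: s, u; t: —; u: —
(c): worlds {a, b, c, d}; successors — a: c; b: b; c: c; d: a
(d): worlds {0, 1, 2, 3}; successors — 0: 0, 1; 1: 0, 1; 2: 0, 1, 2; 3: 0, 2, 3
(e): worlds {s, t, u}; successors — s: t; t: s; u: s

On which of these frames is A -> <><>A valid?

The schema corresponds to a generalized confluence (Geach) condition: forall x exists w (x = w & x R^2 w).
(a): fails — at w4 but no w with w4=w and w4R²w.
(b): fails — at t but no w with t=w and tR²w.
(c): fails — at a but no w with a=w and aR²w.
(d): ✓.
(e): fails — at u but no w with u=w and uR²w.
Valid on: (d).

(d)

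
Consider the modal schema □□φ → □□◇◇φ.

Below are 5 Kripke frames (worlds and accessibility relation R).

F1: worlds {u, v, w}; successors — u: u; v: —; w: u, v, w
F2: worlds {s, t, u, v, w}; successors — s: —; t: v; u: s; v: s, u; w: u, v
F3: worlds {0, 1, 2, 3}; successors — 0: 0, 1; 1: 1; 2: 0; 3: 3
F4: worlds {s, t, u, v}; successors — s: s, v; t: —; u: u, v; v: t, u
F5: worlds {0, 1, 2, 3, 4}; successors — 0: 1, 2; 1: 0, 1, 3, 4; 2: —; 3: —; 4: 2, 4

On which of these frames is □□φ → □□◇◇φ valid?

F3

The schema corresponds to a generalized confluence (Geach) condition: ∀x ∀z (xR²z → ∃w (xR²w ∧ zR²w)).
F1: fails — wR²v but no t with wR²t and vR²t.
F2: fails — tR²s but no w* with tR²w* and sR²w*.
F3: ✓.
F4: fails — sR²t but no w with sR²w and tR²w.
F5: fails — 0R²3 but no w with 0R²w and 3R²w.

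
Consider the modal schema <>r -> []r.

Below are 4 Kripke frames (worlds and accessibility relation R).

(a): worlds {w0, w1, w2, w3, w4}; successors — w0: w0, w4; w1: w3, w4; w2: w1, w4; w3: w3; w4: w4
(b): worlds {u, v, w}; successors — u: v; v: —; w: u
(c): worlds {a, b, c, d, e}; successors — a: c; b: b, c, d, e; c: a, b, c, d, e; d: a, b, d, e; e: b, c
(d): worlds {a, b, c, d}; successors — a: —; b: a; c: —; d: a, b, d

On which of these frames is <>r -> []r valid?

Frame correspondent (Sahlqvist): forall x forall y forall z (Rxy & Rxz -> y = z) — i.e. partial functionality.
(a): fails — w0 sees both w0 and w4.
(b): satisfies the condition.
(c): fails — b sees both b and c.
(d): fails — d sees both a and b.
Valid on: (b).

(b)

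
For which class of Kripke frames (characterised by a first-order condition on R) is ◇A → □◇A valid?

This schema is the 5 axiom.
Its frame correspondent is the Euclidean property — ∀x ∀y ∀z (Rxy ∧ Rxz → Ryz).

The Euclidean property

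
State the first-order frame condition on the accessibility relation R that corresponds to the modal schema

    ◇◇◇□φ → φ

∀x ∀y (xR³y → ∃w (yRw ∧ x = w))

This is a Sahlqvist (Geach-type) schema ◇^3□^1φ → □^0◇^0φ.
Minimal-valuation argument: fix x; take any y with xR^3y and any z with xR^0z. Set V(φ) to the set of worlds R-reachable from y in exactly 1 step. Then □^1φ holds at y, so the antecedent holds at x; validity forces ◇^0φ at z, giving a w with zR^0w and yR^1w.
First-order correspondent: ∀x ∀y (xR³y → ∃w (yRw ∧ x = w)).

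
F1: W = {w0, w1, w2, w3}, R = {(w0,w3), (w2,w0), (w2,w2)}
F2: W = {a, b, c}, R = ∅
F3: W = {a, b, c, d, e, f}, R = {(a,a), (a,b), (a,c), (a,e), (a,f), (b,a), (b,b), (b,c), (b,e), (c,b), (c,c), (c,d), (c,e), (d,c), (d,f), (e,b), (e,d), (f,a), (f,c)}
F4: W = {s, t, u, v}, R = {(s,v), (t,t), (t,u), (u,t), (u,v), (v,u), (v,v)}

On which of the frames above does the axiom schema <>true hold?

The schema corresponds to seriality: forall x exists y Rxy.
F1: fails — world w1 has no successor.
F2: fails — world a has no successor.
F3: holds.
F4: holds.
Valid on: F3, F4.

F3, F4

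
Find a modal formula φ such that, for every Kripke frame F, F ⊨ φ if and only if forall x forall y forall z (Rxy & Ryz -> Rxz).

This is transitivity; the standard corresponding axiom is 4: □s → □□s.

□s → □□s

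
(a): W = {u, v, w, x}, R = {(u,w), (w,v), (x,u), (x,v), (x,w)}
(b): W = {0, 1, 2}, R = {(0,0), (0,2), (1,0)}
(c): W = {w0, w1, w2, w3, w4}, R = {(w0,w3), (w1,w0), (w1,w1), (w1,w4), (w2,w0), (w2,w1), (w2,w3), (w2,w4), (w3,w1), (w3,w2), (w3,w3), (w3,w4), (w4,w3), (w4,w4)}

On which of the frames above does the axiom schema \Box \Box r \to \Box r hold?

This is the axiom for density; its first-order frame correspondent is \forall x \forall y (Rxy \to \exists z (Rxz \wedge Rzy)).
(a): fails — Ruw but no z with Ruz and Rzw.
(b): satisfies the condition.
(c): satisfies the condition.
Valid on: (b), (c).

(b), (c)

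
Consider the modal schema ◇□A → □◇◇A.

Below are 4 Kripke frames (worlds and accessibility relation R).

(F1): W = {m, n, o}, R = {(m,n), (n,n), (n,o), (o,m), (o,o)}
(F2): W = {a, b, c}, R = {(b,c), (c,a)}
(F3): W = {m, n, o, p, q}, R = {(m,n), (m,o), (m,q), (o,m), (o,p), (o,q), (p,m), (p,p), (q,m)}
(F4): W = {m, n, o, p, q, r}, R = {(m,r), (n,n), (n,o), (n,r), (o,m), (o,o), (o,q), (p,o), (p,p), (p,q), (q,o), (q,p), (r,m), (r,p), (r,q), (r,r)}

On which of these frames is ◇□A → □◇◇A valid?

The schema corresponds to a generalized confluence (Geach) condition: ∀x ∀y ∀z ((xRy ∧ xRz) → ∃w (yRw ∧ zR²w)).
(F1): ✓.
(F2): fails — bRc, bRc but no w with cRw and cR²w.
(F3): fails — mRn, mRn but no w with nRw and nR²w.
(F4): fails — oRm, oRq but no w with mRw and qR²w.

(F1)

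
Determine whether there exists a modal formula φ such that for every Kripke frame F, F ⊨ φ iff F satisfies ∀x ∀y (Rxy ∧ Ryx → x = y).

No — not modally definable

Modal frame validity is preserved under surjective bounded morphisms.
The 4-cycle (worlds 0,1,2,3 with 0→1→2→3→0) is antisymmetric. Sending even-indexed worlds to s and odd-indexed worlds to t is a surjective bounded morphism onto the two-world frame with s↔t, which is not antisymmetric.
Hence antisymmetry is not modally definable.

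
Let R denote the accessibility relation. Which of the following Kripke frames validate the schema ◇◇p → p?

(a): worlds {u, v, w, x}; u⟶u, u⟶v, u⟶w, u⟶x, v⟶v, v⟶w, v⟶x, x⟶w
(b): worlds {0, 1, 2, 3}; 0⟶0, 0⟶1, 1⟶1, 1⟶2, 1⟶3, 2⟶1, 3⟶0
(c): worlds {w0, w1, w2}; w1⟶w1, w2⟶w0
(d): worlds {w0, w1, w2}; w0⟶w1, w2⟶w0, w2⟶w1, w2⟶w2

The schema corresponds to a generalized confluence (Geach) condition: ∀x ∀y (xR²y → ∃w (y = w ∧ x = w)).
(a): fails — uR²v but v ≠ u.
(b): fails — 0R²1 but 1 ≠ 0.
(c): condition met.
(d): fails — w2R²w0 but w0 ≠ w2.

(c)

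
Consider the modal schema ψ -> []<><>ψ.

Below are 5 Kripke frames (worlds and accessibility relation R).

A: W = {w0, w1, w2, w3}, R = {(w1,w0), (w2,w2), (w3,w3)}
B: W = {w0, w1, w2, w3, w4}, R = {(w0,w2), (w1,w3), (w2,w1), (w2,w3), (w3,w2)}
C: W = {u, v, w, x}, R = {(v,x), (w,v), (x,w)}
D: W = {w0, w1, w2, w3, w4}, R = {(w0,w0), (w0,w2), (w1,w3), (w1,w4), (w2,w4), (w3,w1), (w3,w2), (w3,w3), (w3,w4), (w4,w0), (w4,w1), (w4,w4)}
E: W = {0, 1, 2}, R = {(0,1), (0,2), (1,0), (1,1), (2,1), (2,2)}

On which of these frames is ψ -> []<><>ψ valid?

C, E

The schema corresponds to a generalized confluence (Geach) condition: forall x forall z (xRz -> exists w (x = w & z R^2 w)).
A: fails — w1Rw0 but no w with w1=w and w0R²w.
B: fails — w0Rw2 but no w with w0=w and w2R²w.
C: ✓.
D: fails — w3Rw2 but no w with w3=w and w2R²w.
E: ✓.
Valid on: C, E.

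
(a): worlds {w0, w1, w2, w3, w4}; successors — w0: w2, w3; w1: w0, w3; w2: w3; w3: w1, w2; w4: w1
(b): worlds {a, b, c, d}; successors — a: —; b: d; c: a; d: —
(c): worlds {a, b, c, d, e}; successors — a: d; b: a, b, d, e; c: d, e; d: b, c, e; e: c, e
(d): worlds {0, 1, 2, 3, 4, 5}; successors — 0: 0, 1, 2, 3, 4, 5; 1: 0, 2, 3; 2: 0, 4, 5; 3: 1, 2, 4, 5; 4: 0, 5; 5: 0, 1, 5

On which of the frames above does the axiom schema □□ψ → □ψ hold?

This is the axiom for density; its first-order frame correspondent is ∀x ∀y (Rxy → ∃z (Rxz ∧ Rzy)).
(a): fails — Rw1w0 but no z with Rw1z and Rzw0.
(b): fails — Rca but no z with Rcz and Rza.
(c): fails — Rcd but no z with Rcz and Rzd.
(d): ✓.
Valid on: (d).

(d)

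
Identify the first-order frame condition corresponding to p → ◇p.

reflexivity

Replacing p by ¬p and contraposing gives the equivalent schema □p → p.
Suppose □p→p is valid. At any x set V(p)={w : Rxw}. Then □p holds at x, so p holds at x, i.e. Rxx.
Conversely, any frame satisfying ∀x Rxx validates the schema.
So the correspondent is reflexivity.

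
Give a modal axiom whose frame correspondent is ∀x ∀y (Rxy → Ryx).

q → □◇q

The condition is symmetry. The B schema q → □◇q defines it.
Suppose q→□◇q is valid. Take Rxy and set V(q)={x}. Then q at x, so □◇q at x, so ◇q at y, so some z with Ryz has q; z=x, i.e. Ryx.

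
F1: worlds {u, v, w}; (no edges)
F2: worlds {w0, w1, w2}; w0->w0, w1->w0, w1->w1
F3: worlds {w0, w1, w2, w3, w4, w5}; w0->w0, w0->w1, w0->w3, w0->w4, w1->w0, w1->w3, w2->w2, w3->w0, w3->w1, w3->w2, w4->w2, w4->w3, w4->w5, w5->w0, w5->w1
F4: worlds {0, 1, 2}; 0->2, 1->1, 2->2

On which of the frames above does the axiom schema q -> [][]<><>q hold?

This is the axiom for a generalized confluence (Geach) condition; its first-order frame correspondent is forall x forall z (x R^2 z -> exists w (x = w & z R^2 w)).
F1: condition met.
F2: fails — w1R²w0 but no w with w1=w and w0R²w.
F3: fails — w0R²w2 but no w with w0=w and w2R²w.
F4: fails — 0R²2 but no w with 0=w and 2R²w.

F1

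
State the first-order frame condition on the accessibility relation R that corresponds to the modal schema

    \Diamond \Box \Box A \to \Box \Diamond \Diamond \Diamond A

\forall x \forall y \forall z ((xRy \wedge xRz) \to \exists w (y R^2 w \wedge z R^3 w))

This is a Sahlqvist (Geach-type) schema ◇^1□^2A → □^1◇^3A.
Minimal-valuation argument: fix x; take any y with xR^1y and any z with xR^1z. Set V(A) to the set of worlds R-reachable from y in exactly 2 steps. Then □^2A holds at y, so the antecedent holds at x; validity forces ◇^3A at z, giving a w with zR^3w and yR^2w.
First-order correspondent: \forall x \forall y \forall z ((xRy \wedge xRz) \to \exists w (y R^2 w \wedge z R^3 w)).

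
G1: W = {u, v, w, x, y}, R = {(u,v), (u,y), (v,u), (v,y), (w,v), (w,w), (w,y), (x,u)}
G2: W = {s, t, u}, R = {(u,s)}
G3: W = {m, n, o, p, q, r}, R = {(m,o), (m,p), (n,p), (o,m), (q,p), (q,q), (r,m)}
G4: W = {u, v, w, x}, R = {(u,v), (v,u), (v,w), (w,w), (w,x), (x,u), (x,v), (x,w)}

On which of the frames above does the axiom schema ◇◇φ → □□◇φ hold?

G2

The schema corresponds to a generalized confluence (Geach) condition: ∀x ∀y ∀z ((xR²y ∧ xR²z) → ∃w (y = w ∧ zRw)).
G1: fails — uR²u, uR²u but no t with u=t and uRt.
G2: condition met.
G3: fails — mR²m, mR²m but no w with m=w and mRw.
G4: fails — uR²u, uR²u but no t with u=t and uRt.
Valid on: G2.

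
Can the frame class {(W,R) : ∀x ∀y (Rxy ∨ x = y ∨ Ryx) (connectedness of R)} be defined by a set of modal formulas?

No

If a class were modally definable it would be closed under disjoint unions (Goldblatt–Thomason).
Take 4 disjoint single-world reflexive frames: each is trivially connected, but their disjoint union has 4 worlds with no edge between distinct components, so it is not connected.
So no modal formula (or set of formulas) defines exactly the connected frames.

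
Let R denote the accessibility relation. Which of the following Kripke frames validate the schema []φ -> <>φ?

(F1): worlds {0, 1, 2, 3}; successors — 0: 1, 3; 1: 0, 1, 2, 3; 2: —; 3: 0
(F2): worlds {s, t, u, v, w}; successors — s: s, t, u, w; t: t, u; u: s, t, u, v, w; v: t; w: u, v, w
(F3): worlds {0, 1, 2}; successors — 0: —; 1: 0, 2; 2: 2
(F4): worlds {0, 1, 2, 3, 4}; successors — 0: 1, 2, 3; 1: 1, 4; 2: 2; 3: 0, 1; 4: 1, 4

Frame correspondent (Sahlqvist): forall x exists y Rxy — i.e. seriality.
(F1): fails — world 2 has no successor.
(F2): ✓.
(F3): fails — world 0 has no successor.
(F4): ✓.

(F2), (F4)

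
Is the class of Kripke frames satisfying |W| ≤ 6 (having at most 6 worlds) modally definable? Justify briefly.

No — not modally definable

If a class were modally definable it would be closed under disjoint unions (Goldblatt–Thomason).
Any modal formula valid on each of 7 disjoint one-world frames is valid on their disjoint union (validity is preserved under disjoint unions). Each one-world frame has |W|=1≤6, but the union has |W|=7.
So no modal formula (or set of formulas) defines exactly the |W|≤6 frames.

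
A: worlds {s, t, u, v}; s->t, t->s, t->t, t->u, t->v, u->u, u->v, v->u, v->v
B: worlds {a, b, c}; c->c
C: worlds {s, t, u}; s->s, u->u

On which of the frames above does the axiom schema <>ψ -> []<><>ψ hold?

B, C

The schema corresponds to a generalized confluence (Geach) condition: forall x forall y forall z ((xRy & xRz) -> exists w (y = w & z R^2 w)).
A: fails — tRs, tRu but no w with s=w and uR²w.
B: ✓.
C: ✓.
Valid on: B, C.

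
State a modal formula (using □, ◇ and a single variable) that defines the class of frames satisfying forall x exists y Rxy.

□q → ◇q

This is seriality; the standard corresponding axiom is D: □q → ◇q.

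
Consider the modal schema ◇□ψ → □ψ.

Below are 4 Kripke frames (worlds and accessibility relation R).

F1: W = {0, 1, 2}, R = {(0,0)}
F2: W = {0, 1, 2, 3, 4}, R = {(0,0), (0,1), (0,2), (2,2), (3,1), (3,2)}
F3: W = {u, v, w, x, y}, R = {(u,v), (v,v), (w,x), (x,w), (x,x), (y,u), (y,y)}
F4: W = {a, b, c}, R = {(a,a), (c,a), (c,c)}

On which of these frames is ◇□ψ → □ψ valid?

This is the axiom for the Euclidean property; its first-order frame correspondent is ∀x ∀y ∀z (Rxy ∧ Rxz → Ryz).
F1: ✓.
F2: fails — R02 and R00 but not R20.
F3: fails — Rxw and Rxw but not Rww.
F4: fails — Rca and Rcc but not Rac.
Valid on: F1.

F1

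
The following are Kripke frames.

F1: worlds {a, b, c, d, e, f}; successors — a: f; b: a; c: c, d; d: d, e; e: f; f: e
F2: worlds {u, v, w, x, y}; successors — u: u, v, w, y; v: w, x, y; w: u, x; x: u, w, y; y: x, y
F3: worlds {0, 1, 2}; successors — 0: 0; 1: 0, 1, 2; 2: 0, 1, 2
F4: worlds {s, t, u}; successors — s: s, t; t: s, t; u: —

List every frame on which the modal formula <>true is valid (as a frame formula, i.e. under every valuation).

The schema corresponds to seriality: forall x exists y Rxy.
F1: ✓.
F2: ✓.
F3: ✓.
F4: fails — world u has no successor.
Valid on: F1, F2, F3.

F1, F2, F3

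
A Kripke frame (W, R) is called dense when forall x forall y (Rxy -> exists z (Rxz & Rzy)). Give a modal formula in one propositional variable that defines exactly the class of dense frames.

□□r → □r

A defining formula is □□r → □r (the C4 axiom).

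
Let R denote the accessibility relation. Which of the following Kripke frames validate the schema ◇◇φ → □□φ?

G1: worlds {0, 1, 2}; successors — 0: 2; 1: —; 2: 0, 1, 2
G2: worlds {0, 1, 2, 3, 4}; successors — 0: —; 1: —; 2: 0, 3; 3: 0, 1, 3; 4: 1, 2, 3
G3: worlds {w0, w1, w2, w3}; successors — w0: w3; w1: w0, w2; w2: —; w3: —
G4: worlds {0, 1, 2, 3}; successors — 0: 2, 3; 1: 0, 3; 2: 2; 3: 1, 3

This is the axiom for a generalized confluence (Geach) condition; its first-order frame correspondent is ∀x ∀y ∀z ((xR²y ∧ xR²z) → ∃w (y = w ∧ z = w)).
G1: fails — 0R²0, 0R²1 but 0 ≠ 1.
G2: fails — 2R²0, 2R²1 but 0 ≠ 1.
G3: ✓.
G4: fails — 0R²1, 0R²2 but 1 ≠ 2.

G3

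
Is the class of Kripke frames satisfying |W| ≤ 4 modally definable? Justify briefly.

Any modally definable frame class is closed under disjoint unions.
Any modal formula valid on each of 5 disjoint one-world frames is valid on their disjoint union (validity is preserved under disjoint unions). Each one-world frame has |W|=1≤4, but the union has |W|=5.
So no modal formula (or set of formulas) defines exactly the |W|≤4 frames.

No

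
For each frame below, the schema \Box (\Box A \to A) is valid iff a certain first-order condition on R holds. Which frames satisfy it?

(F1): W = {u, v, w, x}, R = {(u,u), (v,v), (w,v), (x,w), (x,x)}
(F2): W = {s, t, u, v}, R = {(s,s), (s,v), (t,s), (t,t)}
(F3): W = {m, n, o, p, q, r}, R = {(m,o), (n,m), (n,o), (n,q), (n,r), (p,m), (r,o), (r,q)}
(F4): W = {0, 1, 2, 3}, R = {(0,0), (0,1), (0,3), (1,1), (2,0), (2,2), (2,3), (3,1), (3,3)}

The schema corresponds to shift-reflexivity: \forall x \forall y (Rxy \to Ryy).
(F1): fails — Rxw but not Rww.
(F2): fails — Rsv but not Rvv.
(F3): fails — Rnr but not Rrr.
(F4): holds.

(F4)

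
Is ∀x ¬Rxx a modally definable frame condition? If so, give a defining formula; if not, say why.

Modal frame validity is preserved under surjective bounded morphisms.
The 5-cycle (worlds 0,1,2,3,4 with 0→1→2→3→4→0) is irreflexive, and the map sending every world to a single reflexive point • is a surjective bounded morphism (forth: every edge maps to (•,•); back: every world has a successor). So any modal formula valid on the 5-cycle is also valid on the reflexive point, which is not irreflexive.
So the class is not modally definable.

Not definable by any modal formula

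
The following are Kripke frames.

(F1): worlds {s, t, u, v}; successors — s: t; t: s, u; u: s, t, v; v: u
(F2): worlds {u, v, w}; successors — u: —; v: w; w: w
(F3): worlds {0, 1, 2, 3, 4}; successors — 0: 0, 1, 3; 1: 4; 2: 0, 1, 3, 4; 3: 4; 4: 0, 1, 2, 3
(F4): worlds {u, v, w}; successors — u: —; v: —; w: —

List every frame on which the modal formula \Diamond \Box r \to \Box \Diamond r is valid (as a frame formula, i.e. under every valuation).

(F2), (F4)

The schema corresponds to convergence: \forall x \forall y \forall z (Rxy \wedge Rxz \to \exists w (Ryw \wedge Rzw)).
(F1): fails — Ruv and Rus but v and s have no common successor.
(F2): condition met.
(F3): fails — R00 and R01 but 0 and 1 have no common successor.
(F4): condition met.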